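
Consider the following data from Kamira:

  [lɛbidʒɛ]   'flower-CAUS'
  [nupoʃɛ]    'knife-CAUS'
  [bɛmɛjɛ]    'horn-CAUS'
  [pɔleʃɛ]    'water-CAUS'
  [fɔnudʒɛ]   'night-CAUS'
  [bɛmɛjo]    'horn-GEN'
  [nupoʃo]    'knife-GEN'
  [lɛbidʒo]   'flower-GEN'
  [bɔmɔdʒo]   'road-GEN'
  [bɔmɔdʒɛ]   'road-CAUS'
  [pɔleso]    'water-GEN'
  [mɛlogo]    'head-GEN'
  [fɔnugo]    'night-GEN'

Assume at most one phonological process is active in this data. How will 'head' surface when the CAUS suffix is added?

In [fɔnudʒɛ] and [fɔnugo] the final segment of 'night' alternates: [dʒ] ~ [g].
Compare 'flower', with invariant [dʒ] in [lɛbidʒɛ] and [lɛbidʒo]: an analysis with underlying /dʒ/ and a rule producing [g] before the GEN suffix would wrongly predict alternation here too.
So /g/ is underlying, and a rule of palatalization before a front vowel — /g/ and /s/ become palato-alveolar [dʒ] and [ʃ] before a front vowel — gives [dʒ].
The one attested form of 'head', [mɛlogo], shows underlying /mɛlog/. Applying the same rule before a front vowel gives [mɛlodʒɛ].

[mɛlodʒɛ]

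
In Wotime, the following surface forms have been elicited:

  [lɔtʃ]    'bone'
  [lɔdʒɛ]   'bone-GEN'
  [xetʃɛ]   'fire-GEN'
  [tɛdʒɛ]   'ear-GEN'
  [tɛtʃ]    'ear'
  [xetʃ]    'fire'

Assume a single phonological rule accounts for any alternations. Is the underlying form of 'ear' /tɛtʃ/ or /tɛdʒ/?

/tɛdʒ/

In [tɛtʃ] and [tɛdʒɛ] the final segment of 'ear' alternates: [tʃ] ~ [dʒ].
Compare 'fire', with invariant [tʃ] in [xetʃ] and [xetʃɛ]: an analysis with underlying /tʃ/ and a rule producing [dʒ] before the GEN suffix would wrongly predict alternation here too.
The alternation reflects word-final obstruent devoicing: voiced obstruents become voiceless word-finally. /dʒ/ is underlying.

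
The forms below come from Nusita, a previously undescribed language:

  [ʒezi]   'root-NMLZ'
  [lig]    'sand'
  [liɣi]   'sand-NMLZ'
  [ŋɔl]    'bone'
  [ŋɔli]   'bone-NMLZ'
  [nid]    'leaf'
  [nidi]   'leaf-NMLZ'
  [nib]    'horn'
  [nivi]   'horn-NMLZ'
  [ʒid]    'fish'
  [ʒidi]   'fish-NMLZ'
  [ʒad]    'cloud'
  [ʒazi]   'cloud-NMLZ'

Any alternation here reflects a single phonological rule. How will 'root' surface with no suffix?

The root 'cloud' surfaces as [ʒad] and [ʒazi], with a stem-final [d] ~ [z] alternation.
But 'fish' keeps [d] in both environments ([ʒid], [ʒidi]), so there is no rule changing /d/ to [z] before the NMLZ suffix.
The underlying segment must be /z/; voiced fricatives become stops word-finally, yielding [d] there.
From [ʒezi] the stem 'root' is /ʒez/; word-finally this yields [ʒed].

[ʒed]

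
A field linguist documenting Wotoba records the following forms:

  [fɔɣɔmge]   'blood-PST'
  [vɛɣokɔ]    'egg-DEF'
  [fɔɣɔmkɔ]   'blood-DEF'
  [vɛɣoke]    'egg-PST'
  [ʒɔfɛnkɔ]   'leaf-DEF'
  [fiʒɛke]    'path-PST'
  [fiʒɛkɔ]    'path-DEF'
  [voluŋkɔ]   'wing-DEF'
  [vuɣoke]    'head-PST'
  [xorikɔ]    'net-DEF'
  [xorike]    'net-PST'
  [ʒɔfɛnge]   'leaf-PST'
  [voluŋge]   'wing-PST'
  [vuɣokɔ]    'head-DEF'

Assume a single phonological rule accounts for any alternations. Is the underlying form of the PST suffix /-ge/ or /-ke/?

/-ge/

The PST suffix surfaces as [-ge] and [-ke], depending on the final segment of the stem.
The DEF suffix, which begins with [k], is invariant after every stem; so [k] is not altered by any rule here.
So the underlying form is /-ge/, and voiced stops become voiceless after a vowel.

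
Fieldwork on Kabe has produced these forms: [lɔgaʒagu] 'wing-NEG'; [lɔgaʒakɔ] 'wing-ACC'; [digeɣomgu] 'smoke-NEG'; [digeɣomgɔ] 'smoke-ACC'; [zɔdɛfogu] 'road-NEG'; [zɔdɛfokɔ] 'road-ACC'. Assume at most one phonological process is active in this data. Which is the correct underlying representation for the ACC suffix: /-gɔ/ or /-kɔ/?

The ACC suffix surfaces as [-gɔ] and [-kɔ], depending on the final segment of the stem.
The NEG suffix, which begins with [g], is invariant after every stem; so [g] is not altered by any rule here.
So the underlying form is /-kɔ/, and voiceless stops become voiced after a nasal.

/-kɔ/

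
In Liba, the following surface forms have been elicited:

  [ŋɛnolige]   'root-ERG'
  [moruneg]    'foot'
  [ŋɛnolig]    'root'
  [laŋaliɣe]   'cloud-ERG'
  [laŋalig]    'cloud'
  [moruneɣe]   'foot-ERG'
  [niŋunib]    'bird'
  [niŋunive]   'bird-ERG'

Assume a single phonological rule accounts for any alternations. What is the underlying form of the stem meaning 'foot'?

/moruneɣ/

The stem for 'foot' ends in [g] in [moruneg] but [ɣ] in [moruneɣe].
The stem 'root' ([ŋɛnolig], [ŋɛnolige]) shows [g] unchanged in both environments, so [g] cannot be basic with [ɣ] derived before the ERG suffix.
So /ɣ/ is underlying, and a rule of word-final hardening — voiced fricatives become stops word-finally — gives [g].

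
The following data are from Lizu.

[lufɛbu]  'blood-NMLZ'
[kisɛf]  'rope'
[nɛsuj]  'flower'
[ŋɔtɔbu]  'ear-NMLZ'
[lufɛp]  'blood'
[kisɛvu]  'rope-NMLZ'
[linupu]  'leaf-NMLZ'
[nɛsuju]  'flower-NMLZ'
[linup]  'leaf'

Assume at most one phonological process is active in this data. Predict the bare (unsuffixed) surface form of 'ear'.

[ŋɔtɔp]

The stem for 'blood' ends in [b] in [lufɛbu] but [p] in [lufɛp].
The stem 'leaf' ([linupu], [linup]) shows [p] unchanged in both environments, so [p] cannot be basic with [b] derived before the NMLZ suffix.
So /b/ is underlying, and a rule of word-final obstruent devoicing — voiced obstruents become voiceless word-finally — gives [p].
From [ŋɔtɔbu] the stem 'ear' is /ŋɔtɔb/; word-finally this yields [ŋɔtɔp].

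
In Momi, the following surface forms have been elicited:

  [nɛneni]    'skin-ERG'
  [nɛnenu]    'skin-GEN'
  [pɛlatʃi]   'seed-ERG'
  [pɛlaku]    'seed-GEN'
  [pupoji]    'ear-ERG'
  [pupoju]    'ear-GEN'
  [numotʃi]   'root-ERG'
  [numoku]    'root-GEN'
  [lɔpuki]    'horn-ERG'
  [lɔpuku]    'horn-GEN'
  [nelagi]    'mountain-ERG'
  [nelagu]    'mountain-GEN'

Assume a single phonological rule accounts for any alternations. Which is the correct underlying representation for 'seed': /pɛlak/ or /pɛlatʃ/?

/pɛlatʃ/

In [pɛlatʃi] and [pɛlaku] the final segment of 'seed' alternates: [tʃ] ~ [k].
But 'horn' keeps [k] in both environments ([lɔpuki], [lɔpuku]), so there is no rule changing /k/ to [tʃ] before the ERG suffix.
The underlying segment must be /tʃ/; palato-alveolar /tʃ/ becomes [k] when no front vowel follows, yielding [k] there.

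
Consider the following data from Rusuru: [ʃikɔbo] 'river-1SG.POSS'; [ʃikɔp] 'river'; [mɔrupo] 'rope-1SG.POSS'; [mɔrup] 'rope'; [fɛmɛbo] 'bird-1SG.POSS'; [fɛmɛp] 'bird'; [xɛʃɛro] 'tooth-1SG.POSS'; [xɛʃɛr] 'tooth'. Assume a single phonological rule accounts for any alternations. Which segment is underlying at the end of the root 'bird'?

The root 'bird' surfaces as [fɛmɛbo] and [fɛmɛp], with a stem-final [b] ~ [p] alternation.
The stem 'rope' ([mɔrupo], [mɔrup]) shows [p] unchanged in both environments, so [p] cannot be basic with [b] derived before the 1SG.POSS suffix.
The alternation reflects word-final obstruent devoicing: voiced obstruents become voiceless word-finally. /b/ is underlying.

/b/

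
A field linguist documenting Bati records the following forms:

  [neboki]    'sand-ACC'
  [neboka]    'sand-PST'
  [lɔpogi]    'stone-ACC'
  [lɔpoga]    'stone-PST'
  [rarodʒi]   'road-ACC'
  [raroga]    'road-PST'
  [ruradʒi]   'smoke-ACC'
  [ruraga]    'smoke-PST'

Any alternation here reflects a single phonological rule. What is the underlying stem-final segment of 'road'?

The root 'road' surfaces as [rarodʒi] and [raroga], with a stem-final [dʒ] ~ [g] alternation.
Compare 'stone', with invariant [g] in [lɔpogi] and [lɔpoga]: an analysis with underlying /g/ and a rule producing [dʒ] before the ACC suffix would wrongly predict alternation here too.
The underlying segment must be /dʒ/; palato-alveolar /dʒ/ becomes [g] when no front vowel follows, yielding [g] there.

/dʒ/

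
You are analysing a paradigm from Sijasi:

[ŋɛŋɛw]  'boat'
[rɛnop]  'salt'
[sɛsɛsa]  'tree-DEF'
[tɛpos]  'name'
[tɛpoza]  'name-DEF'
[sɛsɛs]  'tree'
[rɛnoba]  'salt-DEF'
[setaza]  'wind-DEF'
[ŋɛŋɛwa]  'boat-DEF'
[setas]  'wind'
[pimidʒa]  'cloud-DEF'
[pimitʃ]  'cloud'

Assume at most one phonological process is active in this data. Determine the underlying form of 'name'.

The stem for 'name' ends in [z] in [tɛpoza] but [s] in [tɛpos].
If /s/ were underlying and a rule turned it into [z] before the DEF suffix, 'tree' would also alternate; but it has [s] in both [sɛsɛsa] and [sɛsɛs].
The alternation reflects word-final obstruent devoicing: voiced obstruents become voiceless word-finally. /z/ is underlying.

/tɛpoz/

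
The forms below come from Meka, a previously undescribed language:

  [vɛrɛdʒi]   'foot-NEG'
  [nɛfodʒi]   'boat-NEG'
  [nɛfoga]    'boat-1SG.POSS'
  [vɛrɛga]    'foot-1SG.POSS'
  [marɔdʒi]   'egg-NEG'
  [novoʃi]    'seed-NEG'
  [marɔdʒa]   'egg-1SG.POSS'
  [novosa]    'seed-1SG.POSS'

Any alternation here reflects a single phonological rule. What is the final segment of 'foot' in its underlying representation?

/g/

In [vɛrɛdʒi] and [vɛrɛga] the final segment of 'foot' alternates: [dʒ] ~ [g].
Compare 'egg', with invariant [dʒ] in [marɔdʒi] and [marɔdʒa]: an analysis with underlying /dʒ/ and a rule producing [g] before the 1SG.POSS suffix would wrongly predict alternation here too.
The underlying segment must be /g/; /g/ and /s/ become palato-alveolar [dʒ] and [ʃ] before a front vowel, yielding [dʒ] there.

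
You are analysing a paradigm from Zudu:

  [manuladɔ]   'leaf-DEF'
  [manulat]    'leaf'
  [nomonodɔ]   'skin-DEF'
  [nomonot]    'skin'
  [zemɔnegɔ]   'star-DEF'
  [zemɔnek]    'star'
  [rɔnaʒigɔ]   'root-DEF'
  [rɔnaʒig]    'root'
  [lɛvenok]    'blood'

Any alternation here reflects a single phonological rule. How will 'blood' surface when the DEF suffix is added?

In [zemɔnegɔ] and [zemɔnek] the final segment of 'star' alternates: [g] ~ [k].
The stem 'root' ([rɔnaʒigɔ], [rɔnaʒig]) shows [g] unchanged in both environments, so [g] cannot be basic with [k] derived in isolation.
The alternation reflects intervocalic voicing: voiceless stops become voiced between vowels. /k/ is underlying.
The one attested form of 'blood', [lɛvenok], shows underlying /lɛvenok/. Applying the same rule between vowels gives [lɛvenogɔ].

[lɛvenogɔ]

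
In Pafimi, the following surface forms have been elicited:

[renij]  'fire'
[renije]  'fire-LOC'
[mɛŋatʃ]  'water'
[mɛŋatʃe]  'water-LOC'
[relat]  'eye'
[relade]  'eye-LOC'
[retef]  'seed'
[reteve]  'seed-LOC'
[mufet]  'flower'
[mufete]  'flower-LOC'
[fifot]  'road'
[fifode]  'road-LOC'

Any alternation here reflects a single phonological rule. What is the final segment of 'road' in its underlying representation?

The stem for 'road' ends in [t] in [fifot] but [d] in [fifode].
Compare 'flower', with invariant [t] in [mufet] and [mufete]: an analysis with underlying /t/ and a rule producing [d] before the LOC suffix would wrongly predict alternation here too.
Therefore /d/ is basic and [t] is derived by word-final obstruent devoicing (voiced obstruents become voiceless word-finally).

/d/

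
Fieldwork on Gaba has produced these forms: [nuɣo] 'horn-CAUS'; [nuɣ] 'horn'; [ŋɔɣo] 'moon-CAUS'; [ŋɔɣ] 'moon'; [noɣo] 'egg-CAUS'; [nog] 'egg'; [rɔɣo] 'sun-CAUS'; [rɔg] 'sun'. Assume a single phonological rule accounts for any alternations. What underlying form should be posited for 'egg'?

In [noɣo] and [nog] the final segment of 'egg' alternates: [ɣ] ~ [g].
The stem 'horn' ([nuɣo], [nuɣ]) shows [ɣ] unchanged in both environments, so [ɣ] cannot be basic with [g] derived in isolation.
Therefore /g/ is basic and [ɣ] is derived by intervocalic spirantization (voiced stops become fricatives between vowels).
Hence 'egg' is /nog/ underlyingly.

/nog/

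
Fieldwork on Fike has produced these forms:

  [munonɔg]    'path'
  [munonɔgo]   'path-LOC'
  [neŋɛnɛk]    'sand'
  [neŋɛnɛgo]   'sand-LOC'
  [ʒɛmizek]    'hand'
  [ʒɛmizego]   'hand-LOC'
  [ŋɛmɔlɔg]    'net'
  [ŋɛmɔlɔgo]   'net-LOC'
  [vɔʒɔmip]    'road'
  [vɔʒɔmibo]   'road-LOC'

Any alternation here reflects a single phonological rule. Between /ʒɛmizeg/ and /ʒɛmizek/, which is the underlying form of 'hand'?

The stem for 'hand' ends in [k] in [ʒɛmizek] but [g] in [ʒɛmizego].
Compare 'net', with invariant [g] in [ŋɛmɔlɔg] and [ŋɛmɔlɔgo]: an analysis with underlying /g/ and a rule producing [k] in isolation would wrongly predict alternation here too.
So /k/ is underlying, and a rule of intervocalic voicing — voiceless stops become voiced between vowels — gives [g].

/ʒɛmizek/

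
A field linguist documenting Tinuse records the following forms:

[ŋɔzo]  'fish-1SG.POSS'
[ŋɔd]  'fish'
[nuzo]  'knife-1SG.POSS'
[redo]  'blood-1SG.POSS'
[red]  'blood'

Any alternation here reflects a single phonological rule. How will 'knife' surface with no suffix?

In [ŋɔzo] and [ŋɔd] the final segment of 'fish' alternates: [z] ~ [d].
But 'blood' keeps [d] in both environments ([redo], [red]), so there is no rule changing /d/ to [z] before the 1SG.POSS suffix.
The alternation reflects word-final hardening: voiced fricatives become stops word-finally. /z/ is underlying.
The one attested form of 'knife', [nuzo], shows underlying /nuz/. Applying the same rule word-finally gives [nud].

[nud]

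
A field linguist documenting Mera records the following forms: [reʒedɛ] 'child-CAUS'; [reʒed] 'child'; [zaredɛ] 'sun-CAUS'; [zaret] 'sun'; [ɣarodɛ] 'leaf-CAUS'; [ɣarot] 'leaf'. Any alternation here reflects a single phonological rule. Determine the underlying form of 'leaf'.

/ɣarot/

'leaf' shows [d] ~ [t] at the end of the stem ([ɣarodɛ] vs [ɣarot]).
The stem 'child' ([reʒedɛ], [reʒed]) shows [d] unchanged in both environments, so [d] cannot be basic with [t] derived in isolation.
Therefore /t/ is basic and [d] is derived by intervocalic voicing (voiceless stops become voiced between vowels).
The underlying form of 'leaf' is therefore /ɣarot/.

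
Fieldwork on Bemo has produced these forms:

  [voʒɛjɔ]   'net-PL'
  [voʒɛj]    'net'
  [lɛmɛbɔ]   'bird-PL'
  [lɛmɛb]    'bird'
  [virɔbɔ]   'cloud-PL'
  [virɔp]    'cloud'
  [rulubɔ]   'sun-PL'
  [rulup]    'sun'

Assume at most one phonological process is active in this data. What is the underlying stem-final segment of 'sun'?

'sun' shows [b] ~ [p] at the end of the stem ([rulubɔ] vs [rulup]).
Compare 'bird', with invariant [b] in [lɛmɛbɔ] and [lɛmɛb]: an analysis with underlying /b/ and a rule producing [p] in isolation would wrongly predict alternation here too.
The underlying segment must be /p/; voiceless stops become voiced between vowels, yielding [b] there.

/p/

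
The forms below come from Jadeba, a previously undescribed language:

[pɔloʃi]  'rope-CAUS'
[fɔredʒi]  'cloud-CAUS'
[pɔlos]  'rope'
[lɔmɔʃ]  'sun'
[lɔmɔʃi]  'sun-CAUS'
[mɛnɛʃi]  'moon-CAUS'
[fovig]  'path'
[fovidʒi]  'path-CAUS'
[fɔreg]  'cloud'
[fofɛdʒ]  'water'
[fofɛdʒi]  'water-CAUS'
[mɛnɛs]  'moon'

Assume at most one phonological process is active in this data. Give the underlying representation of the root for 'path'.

'path' shows [dʒ] ~ [g] at the end of the stem ([fovidʒi] vs [fovig]).
The stem 'water' ([fofɛdʒi], [fofɛdʒ]) shows [dʒ] unchanged in both environments, so [dʒ] cannot be basic with [g] derived in isolation.
So /g/ is underlying, and a rule of palatalization before a front vowel — /g/ and /s/ become palato-alveolar [dʒ] and [ʃ] before a front vowel — gives [dʒ].
Hence 'path' is /fovig/ underlyingly.

/fovig/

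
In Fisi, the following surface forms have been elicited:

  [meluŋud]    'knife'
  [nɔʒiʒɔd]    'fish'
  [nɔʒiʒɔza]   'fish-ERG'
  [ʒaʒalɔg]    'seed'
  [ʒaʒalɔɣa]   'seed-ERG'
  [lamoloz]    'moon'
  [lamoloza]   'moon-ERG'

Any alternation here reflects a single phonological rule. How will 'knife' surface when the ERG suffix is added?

[meluŋuza]

The root 'fish' surfaces as [nɔʒiʒɔd] and [nɔʒiʒɔza], with a stem-final [d] ~ [z] alternation.
But 'moon' keeps [z] in both environments ([lamoloz], [lamoloza]), so there is no rule changing /z/ to [d] in isolation.
Therefore /d/ is basic and [z] is derived by intervocalic spirantization (voiced stops become fricatives between vowels).
From [meluŋud] the stem 'knife' is /meluŋud/; between vowels this yields [meluŋuza].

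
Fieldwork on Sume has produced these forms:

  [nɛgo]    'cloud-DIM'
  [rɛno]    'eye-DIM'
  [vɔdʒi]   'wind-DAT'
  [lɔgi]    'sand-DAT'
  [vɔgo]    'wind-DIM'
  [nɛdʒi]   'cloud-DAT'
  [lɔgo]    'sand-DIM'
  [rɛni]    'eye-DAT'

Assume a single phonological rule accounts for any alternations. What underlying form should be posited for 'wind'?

/vɔdʒ/

In [vɔgo] and [vɔdʒi] the final segment of 'wind' alternates: [g] ~ [dʒ].
The stem 'sand' ([lɔgo], [lɔgi]) shows [g] unchanged in both environments, so [g] cannot be basic with [dʒ] derived before the DAT suffix.
So /dʒ/ is underlying, and a rule of depalatalization — palato-alveolar /dʒ/ becomes [g] when no front vowel follows — gives [g].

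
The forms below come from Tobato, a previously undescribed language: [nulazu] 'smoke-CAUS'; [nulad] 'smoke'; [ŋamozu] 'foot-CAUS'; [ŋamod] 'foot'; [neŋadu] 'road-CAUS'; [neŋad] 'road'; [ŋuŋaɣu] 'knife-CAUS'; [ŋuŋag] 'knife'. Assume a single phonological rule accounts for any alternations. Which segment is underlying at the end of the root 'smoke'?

'smoke' shows [z] ~ [d] at the end of the stem ([nulazu] vs [nulad]).
But 'road' keeps [d] in both environments ([neŋadu], [neŋad]), so there is no rule changing /d/ to [z] before the CAUS suffix.
Therefore /z/ is basic and [d] is derived by word-final hardening (voiced fricatives become stops word-finally).

/z/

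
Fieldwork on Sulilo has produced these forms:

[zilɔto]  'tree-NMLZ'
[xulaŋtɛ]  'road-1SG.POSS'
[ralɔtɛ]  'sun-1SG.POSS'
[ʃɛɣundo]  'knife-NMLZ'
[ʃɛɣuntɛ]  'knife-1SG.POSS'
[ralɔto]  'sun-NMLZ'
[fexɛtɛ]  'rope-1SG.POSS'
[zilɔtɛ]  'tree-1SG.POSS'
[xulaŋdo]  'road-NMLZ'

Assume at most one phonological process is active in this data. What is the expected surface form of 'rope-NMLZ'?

The NMLZ suffix surfaces as [-do] and [-to], depending on the final segment of the stem.
The 1SG.POSS suffix, which begins with [t], is invariant after every stem; so [t] is not altered by any rule here.
So the underlying form is /-do/, and voiced stops become voiceless after a vowel.
After 'rope', which ends in a vowel, the suffix surfaces as [-to], giving [fexɛto].

[fexɛto]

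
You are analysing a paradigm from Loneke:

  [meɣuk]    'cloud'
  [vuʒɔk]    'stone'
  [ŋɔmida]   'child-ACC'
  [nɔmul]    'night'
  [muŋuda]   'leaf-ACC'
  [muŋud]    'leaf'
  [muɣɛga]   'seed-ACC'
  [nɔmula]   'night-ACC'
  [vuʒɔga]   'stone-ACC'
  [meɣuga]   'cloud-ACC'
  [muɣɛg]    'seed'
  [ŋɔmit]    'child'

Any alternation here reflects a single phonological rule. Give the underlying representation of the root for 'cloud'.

/meɣuk/

'cloud' shows [g] ~ [k] at the end of the stem ([meɣuga] vs [meɣuk]).
Compare 'seed', with invariant [g] in [muɣɛga] and [muɣɛg]: an analysis with underlying /g/ and a rule producing [k] in isolation would wrongly predict alternation here too.
The underlying segment must be /k/; voiceless stops become voiced between vowels, yielding [g] there.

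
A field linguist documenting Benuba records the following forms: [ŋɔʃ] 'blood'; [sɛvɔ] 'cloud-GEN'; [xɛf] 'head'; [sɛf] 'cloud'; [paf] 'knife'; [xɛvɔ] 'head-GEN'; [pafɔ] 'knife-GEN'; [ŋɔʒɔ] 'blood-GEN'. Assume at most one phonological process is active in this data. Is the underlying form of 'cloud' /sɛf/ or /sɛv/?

/sɛv/

In [sɛvɔ] and [sɛf] the final segment of 'cloud' alternates: [v] ~ [f].
The stem 'knife' ([pafɔ], [paf]) shows [f] unchanged in both environments, so [f] cannot be basic with [v] derived before the GEN suffix.
So /v/ is underlying, and a rule of word-final obstruent devoicing — voiced obstruents become voiceless word-finally — gives [f].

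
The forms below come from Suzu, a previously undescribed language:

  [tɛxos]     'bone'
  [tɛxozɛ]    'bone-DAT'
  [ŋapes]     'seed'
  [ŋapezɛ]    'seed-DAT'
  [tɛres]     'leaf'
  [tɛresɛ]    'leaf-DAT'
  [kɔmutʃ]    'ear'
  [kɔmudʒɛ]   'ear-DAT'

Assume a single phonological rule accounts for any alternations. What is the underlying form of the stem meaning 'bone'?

/tɛxoz/

'bone' shows [s] ~ [z] at the end of the stem ([tɛxos] vs [tɛxozɛ]).
If /s/ were underlying and a rule turned it into [z] before the DAT suffix, 'leaf' would also alternate; but it has [s] in both [tɛres] and [tɛresɛ].
The underlying segment must be /z/; voiced obstruents become voiceless word-finally, yielding [s] there.
So 'bone' = /tɛxoz/.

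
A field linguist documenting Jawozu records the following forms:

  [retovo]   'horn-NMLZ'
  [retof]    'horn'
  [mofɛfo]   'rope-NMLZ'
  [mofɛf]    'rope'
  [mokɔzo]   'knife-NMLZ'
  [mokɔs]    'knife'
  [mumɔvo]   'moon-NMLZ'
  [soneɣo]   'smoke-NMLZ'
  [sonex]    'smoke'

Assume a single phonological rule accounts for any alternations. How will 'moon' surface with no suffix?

'horn' shows [v] ~ [f] at the end of the stem ([retovo] vs [retof]).
If /f/ were underlying and a rule turned it into [v] before the NMLZ suffix, 'rope' would also alternate; but it has [f] in both [mofɛfo] and [mofɛf].
The underlying segment must be /v/; voiced obstruents become voiceless word-finally, yielding [f] there.
The one attested form of 'moon', [mumɔvo], shows underlying /mumɔv/. Applying the same rule word-finally gives [mumɔf].

[mumɔf]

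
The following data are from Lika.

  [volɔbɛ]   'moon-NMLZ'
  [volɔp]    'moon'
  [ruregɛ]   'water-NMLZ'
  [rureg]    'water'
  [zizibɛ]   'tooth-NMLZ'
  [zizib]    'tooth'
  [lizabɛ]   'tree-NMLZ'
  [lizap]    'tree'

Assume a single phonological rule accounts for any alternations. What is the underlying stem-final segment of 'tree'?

The stem for 'tree' ends in [b] in [lizabɛ] but [p] in [lizap].
The stem 'tooth' ([zizibɛ], [zizib]) shows [b] unchanged in both environments, so [b] cannot be basic with [p] derived in isolation.
Therefore /p/ is basic and [b] is derived by intervocalic voicing (voiceless stops become voiced between vowels).

/p/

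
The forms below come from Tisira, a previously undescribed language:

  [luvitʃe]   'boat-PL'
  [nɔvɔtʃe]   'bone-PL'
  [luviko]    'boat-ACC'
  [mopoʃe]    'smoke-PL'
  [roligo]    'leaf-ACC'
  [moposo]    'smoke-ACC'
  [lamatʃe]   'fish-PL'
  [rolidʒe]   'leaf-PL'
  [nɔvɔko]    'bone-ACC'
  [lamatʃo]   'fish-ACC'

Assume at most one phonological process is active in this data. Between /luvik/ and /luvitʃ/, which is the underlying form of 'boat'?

In [luviko] and [luvitʃe] the final segment of 'boat' alternates: [k] ~ [tʃ].
But 'fish' keeps [tʃ] in both environments ([lamatʃo], [lamatʃe]), so there is no rule changing /tʃ/ to [k] before the ACC suffix.
The underlying segment must be /k/; /k/, /g/ and /s/ become palato-alveolar [tʃ], [dʒ] and [ʃ] before a front vowel, yielding [tʃ] there.

/luvik/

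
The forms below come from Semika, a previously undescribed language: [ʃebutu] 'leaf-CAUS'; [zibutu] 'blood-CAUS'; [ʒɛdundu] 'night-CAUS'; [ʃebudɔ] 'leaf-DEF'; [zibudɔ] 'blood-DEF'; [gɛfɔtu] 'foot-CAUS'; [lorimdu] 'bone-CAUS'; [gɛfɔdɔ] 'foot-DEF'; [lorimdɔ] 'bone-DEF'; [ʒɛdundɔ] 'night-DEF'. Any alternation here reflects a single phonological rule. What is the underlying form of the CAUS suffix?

The CAUS morpheme has two allomorphs, [-du] and [-tu].
The DEF suffix, which begins with [d], is invariant after every stem; so [d] is not altered by any rule here.
The CAUS suffix is therefore /-tu/ underlyingly, with post-nasal voicing: voiceless stops become voiced after a nasal.

/-tu/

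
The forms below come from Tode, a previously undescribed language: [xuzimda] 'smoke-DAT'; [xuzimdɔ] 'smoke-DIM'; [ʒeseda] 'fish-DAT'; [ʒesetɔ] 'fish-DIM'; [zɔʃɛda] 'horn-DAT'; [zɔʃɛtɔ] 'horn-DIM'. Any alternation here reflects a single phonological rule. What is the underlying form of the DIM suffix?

The DIM morpheme has two allomorphs, [-dɔ] and [-tɔ].
The DAT suffix, which begins with [d], is invariant after every stem; so [d] is not altered by any rule here.
So the underlying form is /-tɔ/, and voiceless stops become voiced after a nasal.

/-tɔ/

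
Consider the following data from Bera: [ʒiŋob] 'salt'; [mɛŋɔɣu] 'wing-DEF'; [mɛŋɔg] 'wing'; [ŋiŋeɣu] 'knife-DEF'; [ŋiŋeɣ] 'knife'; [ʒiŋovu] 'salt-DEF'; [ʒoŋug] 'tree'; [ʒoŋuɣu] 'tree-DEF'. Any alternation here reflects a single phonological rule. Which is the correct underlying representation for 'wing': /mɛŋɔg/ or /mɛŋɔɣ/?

/mɛŋɔg/

In [mɛŋɔɣu] and [mɛŋɔg] the final segment of 'wing' alternates: [ɣ] ~ [g].
But 'knife' keeps [ɣ] in both environments ([ŋiŋeɣu], [ŋiŋeɣ]), so there is no rule changing /ɣ/ to [g] in isolation.
Therefore /g/ is basic and [ɣ] is derived by intervocalic spirantization (voiced stops become fricatives between vowels).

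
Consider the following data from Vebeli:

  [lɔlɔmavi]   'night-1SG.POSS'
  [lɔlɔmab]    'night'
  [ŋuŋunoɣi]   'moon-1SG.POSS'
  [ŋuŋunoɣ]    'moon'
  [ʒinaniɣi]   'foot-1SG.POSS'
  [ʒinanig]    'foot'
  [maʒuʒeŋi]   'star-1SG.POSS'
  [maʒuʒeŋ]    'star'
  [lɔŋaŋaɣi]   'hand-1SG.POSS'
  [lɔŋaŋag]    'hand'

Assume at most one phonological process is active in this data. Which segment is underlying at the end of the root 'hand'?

/g/

The root 'hand' surfaces as [lɔŋaŋaɣi] and [lɔŋaŋag], with a stem-final [ɣ] ~ [g] alternation.
If /ɣ/ were underlying and a rule turned it into [g] in isolation, 'moon' would also alternate; but it has [ɣ] in both [ŋuŋunoɣi] and [ŋuŋunoɣ].
The underlying segment must be /g/; voiced stops become fricatives between vowels, yielding [ɣ] there.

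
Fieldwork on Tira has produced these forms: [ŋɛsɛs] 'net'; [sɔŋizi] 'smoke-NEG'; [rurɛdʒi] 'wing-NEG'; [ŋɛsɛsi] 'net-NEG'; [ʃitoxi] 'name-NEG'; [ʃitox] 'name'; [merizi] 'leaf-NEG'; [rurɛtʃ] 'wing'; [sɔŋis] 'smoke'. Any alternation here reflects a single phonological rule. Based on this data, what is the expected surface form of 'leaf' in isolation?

The stem for 'smoke' ends in [s] in [sɔŋis] but [z] in [sɔŋizi].
The stem 'net' ([ŋɛsɛs], [ŋɛsɛsi]) shows [s] unchanged in both environments, so [s] cannot be basic with [z] derived before the NEG suffix.
So /z/ is underlying, and a rule of word-final obstruent devoicing — voiced obstruents become voiceless word-finally — gives [s].
The one attested form of 'leaf', [merizi], shows underlying /meriz/. Applying the same rule word-finally gives [meris].

[meris]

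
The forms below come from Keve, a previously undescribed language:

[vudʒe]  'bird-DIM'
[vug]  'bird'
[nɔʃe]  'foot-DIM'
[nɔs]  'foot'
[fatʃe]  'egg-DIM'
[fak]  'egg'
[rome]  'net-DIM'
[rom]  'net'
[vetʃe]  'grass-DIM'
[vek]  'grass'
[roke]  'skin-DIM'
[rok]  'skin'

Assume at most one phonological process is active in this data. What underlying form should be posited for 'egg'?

The stem for 'egg' ends in [tʃ] in [fatʃe] but [k] in [fak].
If /k/ were underlying and a rule turned it into [tʃ] before the DIM suffix, 'skin' would also alternate; but it has [k] in both [roke] and [rok].
Therefore /tʃ/ is basic and [k] is derived by depalatalization (palato-alveolar /tʃ/, /dʒ/ and /ʃ/ become [k], [g] and [s] when no front vowel follows).

/fatʃ/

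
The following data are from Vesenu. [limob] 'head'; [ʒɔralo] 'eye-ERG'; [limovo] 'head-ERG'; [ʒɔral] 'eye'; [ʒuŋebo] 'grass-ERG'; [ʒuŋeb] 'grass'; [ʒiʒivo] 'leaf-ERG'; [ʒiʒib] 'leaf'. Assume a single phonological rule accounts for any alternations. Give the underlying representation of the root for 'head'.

In [limovo] and [limob] the final segment of 'head' alternates: [v] ~ [b].
Compare 'grass', with invariant [b] in [ʒuŋebo] and [ʒuŋeb]: an analysis with underlying /b/ and a rule producing [v] before the ERG suffix would wrongly predict alternation here too.
Therefore /v/ is basic and [b] is derived by word-final hardening (voiced fricatives become stops word-finally).

/limov/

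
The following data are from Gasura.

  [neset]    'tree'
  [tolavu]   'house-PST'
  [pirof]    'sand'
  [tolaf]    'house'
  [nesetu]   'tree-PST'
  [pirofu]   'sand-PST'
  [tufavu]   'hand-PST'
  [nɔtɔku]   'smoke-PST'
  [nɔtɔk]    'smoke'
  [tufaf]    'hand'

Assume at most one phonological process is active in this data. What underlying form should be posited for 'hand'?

In [tufaf] and [tufavu] the final segment of 'hand' alternates: [f] ~ [v].
If /f/ were underlying and a rule turned it into [v] before the PST suffix, 'sand' would also alternate; but it has [f] in both [pirof] and [pirofu].
So /v/ is underlying, and a rule of word-final obstruent devoicing — voiced obstruents become voiceless word-finally — gives [f].
So 'hand' = /tufav/.

/tufav/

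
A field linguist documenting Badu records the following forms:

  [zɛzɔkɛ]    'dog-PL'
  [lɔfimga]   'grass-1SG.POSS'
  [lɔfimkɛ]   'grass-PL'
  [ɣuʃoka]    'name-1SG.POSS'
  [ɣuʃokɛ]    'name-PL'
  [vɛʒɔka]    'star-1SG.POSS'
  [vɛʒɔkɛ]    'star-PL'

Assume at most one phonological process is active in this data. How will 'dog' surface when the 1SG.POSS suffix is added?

The 1SG.POSS suffix surfaces as [-ga] and [-ka], depending on the final segment of the stem.
The PL suffix, which begins with [k], is invariant after every stem; so [k] is not altered by any rule here.
So the underlying form is /-ga/, and voiced stops become voiceless after a vowel.
After 'dog', which ends in a vowel, the suffix surfaces as [-ka], giving [zɛzɔka].

[zɛzɔka]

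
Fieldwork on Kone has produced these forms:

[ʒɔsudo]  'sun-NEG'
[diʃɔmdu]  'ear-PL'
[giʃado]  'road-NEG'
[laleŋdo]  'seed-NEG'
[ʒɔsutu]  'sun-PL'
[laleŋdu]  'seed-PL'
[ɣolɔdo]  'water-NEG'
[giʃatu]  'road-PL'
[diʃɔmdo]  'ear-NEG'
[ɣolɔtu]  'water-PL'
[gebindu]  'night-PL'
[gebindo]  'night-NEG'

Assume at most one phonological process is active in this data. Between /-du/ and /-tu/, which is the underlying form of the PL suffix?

/-tu/

The PL morpheme has two allomorphs, [-du] and [-tu].
By contrast the NEG suffix keeps its initial [d] throughout — that segment must be underlying.
The PL suffix is therefore /-tu/ underlyingly, with post-nasal voicing: voiceless stops become voiced after a nasal.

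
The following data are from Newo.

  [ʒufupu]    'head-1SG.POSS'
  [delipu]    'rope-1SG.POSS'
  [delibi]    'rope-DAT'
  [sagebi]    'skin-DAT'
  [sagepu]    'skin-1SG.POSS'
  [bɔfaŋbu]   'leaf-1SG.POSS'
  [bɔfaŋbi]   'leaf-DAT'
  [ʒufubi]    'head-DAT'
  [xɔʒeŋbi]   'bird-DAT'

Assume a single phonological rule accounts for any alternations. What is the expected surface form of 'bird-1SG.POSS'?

[xɔʒeŋbu]

The 1SG.POSS morpheme has two allomorphs, [-bu] and [-pu].
By contrast the DAT suffix keeps its initial [b] throughout — that segment must be underlying.
The 1SG.POSS suffix is therefore /-pu/ underlyingly, with post-nasal voicing: voiceless stops become voiced after a nasal.
After 'bird', which ends in a nasal, the suffix surfaces as [-bu], giving [xɔʒeŋbu].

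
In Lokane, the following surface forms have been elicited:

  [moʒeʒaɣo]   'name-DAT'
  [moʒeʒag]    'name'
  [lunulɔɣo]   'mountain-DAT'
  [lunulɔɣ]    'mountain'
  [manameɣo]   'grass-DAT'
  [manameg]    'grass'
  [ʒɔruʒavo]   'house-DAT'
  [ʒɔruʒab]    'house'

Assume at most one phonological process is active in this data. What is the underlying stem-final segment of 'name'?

In [moʒeʒaɣo] and [moʒeʒag] the final segment of 'name' alternates: [ɣ] ~ [g].
But 'mountain' keeps [ɣ] in both environments ([lunulɔɣo], [lunulɔɣ]), so there is no rule changing /ɣ/ to [g] in isolation.
The underlying segment must be /g/; voiced stops become fricatives between vowels, yielding [ɣ] there.

/g/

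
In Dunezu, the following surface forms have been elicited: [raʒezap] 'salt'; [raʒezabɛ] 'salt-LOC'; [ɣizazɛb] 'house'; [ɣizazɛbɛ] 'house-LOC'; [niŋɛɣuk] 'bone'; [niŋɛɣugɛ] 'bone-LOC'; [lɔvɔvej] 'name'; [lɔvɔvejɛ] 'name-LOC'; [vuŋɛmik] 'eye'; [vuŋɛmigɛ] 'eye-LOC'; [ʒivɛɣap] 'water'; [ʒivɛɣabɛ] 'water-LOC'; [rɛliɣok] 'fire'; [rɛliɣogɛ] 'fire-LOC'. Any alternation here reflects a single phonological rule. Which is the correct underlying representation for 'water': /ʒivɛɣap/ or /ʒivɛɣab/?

The stem for 'water' ends in [p] in [ʒivɛɣap] but [b] in [ʒivɛɣabɛ].
Compare 'house', with invariant [b] in [ɣizazɛb] and [ɣizazɛbɛ]: an analysis with underlying /b/ and a rule producing [p] in isolation would wrongly predict alternation here too.
Therefore /p/ is basic and [b] is derived by intervocalic voicing (voiceless stops become voiced between vowels).

/ʒivɛɣap/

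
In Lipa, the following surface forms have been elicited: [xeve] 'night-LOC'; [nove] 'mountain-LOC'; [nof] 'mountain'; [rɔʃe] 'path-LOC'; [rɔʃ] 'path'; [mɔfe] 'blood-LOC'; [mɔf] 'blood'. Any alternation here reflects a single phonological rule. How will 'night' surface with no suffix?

The stem for 'mountain' ends in [v] in [nove] but [f] in [nof].
If /f/ were underlying and a rule turned it into [v] before the LOC suffix, 'blood' would also alternate; but it has [f] in both [mɔfe] and [mɔf].
So /v/ is underlying, and a rule of word-final obstruent devoicing — voiced obstruents become voiceless word-finally — gives [f].
From [xeve] the stem 'night' is /xev/; word-finally this yields [xef].

[xef]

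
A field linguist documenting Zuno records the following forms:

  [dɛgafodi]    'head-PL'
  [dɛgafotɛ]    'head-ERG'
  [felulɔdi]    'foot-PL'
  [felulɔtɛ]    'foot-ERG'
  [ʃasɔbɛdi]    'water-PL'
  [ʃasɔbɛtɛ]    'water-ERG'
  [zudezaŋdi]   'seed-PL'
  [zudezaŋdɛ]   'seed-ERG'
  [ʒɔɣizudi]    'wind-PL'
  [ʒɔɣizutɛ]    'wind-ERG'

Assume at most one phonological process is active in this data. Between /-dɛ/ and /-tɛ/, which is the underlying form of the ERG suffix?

The ERG suffix surfaces as [-dɛ] and [-tɛ], depending on the final segment of the stem.
By contrast the PL suffix keeps its initial [d] throughout — that segment must be underlying.
The ERG suffix is therefore /-tɛ/ underlyingly, with post-nasal voicing: voiceless stops become voiced after a nasal.

/-tɛ/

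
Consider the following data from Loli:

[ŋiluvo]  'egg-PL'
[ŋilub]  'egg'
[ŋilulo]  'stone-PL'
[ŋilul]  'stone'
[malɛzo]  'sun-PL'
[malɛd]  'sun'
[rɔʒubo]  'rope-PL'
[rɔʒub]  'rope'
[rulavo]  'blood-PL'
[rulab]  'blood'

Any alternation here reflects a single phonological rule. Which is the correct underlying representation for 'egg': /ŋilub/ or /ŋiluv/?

In [ŋiluvo] and [ŋilub] the final segment of 'egg' alternates: [v] ~ [b].
But 'rope' keeps [b] in both environments ([rɔʒubo], [rɔʒub]), so there is no rule changing /b/ to [v] before the PL suffix.
The underlying segment must be /v/; voiced fricatives become stops word-finally, yielding [b] there.

/ŋiluv/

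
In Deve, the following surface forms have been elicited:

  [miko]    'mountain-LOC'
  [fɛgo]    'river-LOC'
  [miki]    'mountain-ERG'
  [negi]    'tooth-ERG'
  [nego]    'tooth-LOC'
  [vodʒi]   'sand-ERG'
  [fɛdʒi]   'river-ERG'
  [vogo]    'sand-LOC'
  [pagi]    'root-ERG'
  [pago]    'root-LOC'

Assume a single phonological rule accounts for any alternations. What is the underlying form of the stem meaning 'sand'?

/vodʒ/

In [vogo] and [vodʒi] the final segment of 'sand' alternates: [g] ~ [dʒ].
If /g/ were underlying and a rule turned it into [dʒ] before the ERG suffix, 'tooth' would also alternate; but it has [g] in both [nego] and [negi].
The underlying segment must be /dʒ/; palato-alveolar /dʒ/ becomes [g] when no front vowel follows, yielding [g] there.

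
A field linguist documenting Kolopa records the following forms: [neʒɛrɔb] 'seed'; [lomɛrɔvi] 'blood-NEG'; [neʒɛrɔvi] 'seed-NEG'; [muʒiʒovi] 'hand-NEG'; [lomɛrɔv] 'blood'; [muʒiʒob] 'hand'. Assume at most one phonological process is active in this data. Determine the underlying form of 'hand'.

/muʒiʒob/

The stem for 'hand' ends in [b] in [muʒiʒob] but [v] in [muʒiʒovi].
If /v/ were underlying and a rule turned it into [b] in isolation, 'blood' would also alternate; but it has [v] in both [lomɛrɔv] and [lomɛrɔvi].
So /b/ is underlying, and a rule of intervocalic spirantization — voiced stops become fricatives between vowels — gives [v].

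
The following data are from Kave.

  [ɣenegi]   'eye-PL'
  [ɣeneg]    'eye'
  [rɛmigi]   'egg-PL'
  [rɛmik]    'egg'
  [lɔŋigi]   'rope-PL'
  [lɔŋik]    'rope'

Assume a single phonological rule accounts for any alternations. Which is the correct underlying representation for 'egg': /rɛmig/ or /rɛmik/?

/rɛmik/

'egg' shows [g] ~ [k] at the end of the stem ([rɛmigi] vs [rɛmik]).
If /g/ were underlying and a rule turned it into [k] in isolation, 'eye' would also alternate; but it has [g] in both [ɣenegi] and [ɣeneg].
The underlying segment must be /k/; voiceless stops become voiced between vowels, yielding [g] there.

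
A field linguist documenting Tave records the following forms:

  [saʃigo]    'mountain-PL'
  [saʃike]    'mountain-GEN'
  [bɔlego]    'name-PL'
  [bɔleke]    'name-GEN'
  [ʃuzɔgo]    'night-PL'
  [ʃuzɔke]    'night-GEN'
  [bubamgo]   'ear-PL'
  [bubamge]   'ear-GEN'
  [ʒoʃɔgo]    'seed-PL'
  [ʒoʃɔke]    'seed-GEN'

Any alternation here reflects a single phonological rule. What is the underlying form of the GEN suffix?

/-ke/

The GEN morpheme has two allomorphs, [-ge] and [-ke].
The PL suffix, which begins with [g], is invariant after every stem; so [g] is not altered by any rule here.
So the underlying form is /-ke/, and voiceless stops become voiced after a nasal.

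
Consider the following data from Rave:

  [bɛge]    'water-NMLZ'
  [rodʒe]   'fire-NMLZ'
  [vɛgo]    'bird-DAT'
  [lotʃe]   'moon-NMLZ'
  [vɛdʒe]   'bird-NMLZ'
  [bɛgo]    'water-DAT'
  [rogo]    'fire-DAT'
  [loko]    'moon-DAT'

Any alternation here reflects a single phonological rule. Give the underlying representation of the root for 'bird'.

/vɛdʒ/

In [vɛgo] and [vɛdʒe] the final segment of 'bird' alternates: [g] ~ [dʒ].
But 'water' keeps [g] in both environments ([bɛgo], [bɛge]), so there is no rule changing /g/ to [dʒ] before the NMLZ suffix.
The underlying segment must be /dʒ/; palato-alveolar /tʃ/ and /dʒ/ become [k] and [g] when no front vowel follows, yielding [g] there.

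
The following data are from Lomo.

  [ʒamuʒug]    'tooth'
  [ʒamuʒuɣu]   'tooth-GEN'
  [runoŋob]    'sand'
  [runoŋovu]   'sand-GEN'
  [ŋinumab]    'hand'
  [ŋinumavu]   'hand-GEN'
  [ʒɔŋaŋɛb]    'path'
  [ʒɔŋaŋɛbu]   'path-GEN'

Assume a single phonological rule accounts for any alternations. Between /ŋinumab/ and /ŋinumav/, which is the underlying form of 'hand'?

/ŋinumav/

In [ŋinumab] and [ŋinumavu] the final segment of 'hand' alternates: [b] ~ [v].
But 'path' keeps [b] in both environments ([ʒɔŋaŋɛb], [ʒɔŋaŋɛbu]), so there is no rule changing /b/ to [v] before the GEN suffix.
Therefore /v/ is basic and [b] is derived by word-final hardening (voiced fricatives become stops word-finally).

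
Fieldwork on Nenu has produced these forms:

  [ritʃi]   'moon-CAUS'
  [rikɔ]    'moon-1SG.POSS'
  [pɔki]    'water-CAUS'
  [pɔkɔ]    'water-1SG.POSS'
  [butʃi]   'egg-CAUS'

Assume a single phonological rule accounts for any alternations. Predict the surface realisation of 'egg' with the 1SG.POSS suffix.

[bukɔ]

The stem for 'moon' ends in [tʃ] in [ritʃi] but [k] in [rikɔ].
But 'water' keeps [k] in both environments ([pɔki], [pɔkɔ]), so there is no rule changing /k/ to [tʃ] before the CAUS suffix.
The underlying segment must be /tʃ/; palato-alveolar /tʃ/ becomes [k] when no front vowel follows, yielding [k] there.
From [butʃi] the stem 'egg' is /butʃ/; when no front vowel follows this yields [bukɔ].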